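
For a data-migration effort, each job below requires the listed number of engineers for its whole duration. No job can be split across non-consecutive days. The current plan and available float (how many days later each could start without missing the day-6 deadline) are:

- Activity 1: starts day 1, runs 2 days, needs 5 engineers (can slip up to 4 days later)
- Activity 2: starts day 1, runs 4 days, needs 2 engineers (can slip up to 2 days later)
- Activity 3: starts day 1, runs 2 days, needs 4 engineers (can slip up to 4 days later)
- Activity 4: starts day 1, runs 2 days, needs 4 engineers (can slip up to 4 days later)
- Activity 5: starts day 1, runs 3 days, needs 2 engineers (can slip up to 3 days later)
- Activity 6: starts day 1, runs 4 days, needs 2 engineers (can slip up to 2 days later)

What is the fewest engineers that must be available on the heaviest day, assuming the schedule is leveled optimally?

10

Early-start (Activity 1@1, Activity 2@1, Activity 3@1, Activity 4@1, Activity 5@1, Activity 6@1) gives peak 19: d1:19  d2:19  d3:6  d4:4  d5:0  d6:0.
Shift Activity 3→3, Activity 4→5, Activity 6→3.
Schedule Activity 1@1, Activity 2@1, Activity 3@3, Activity 4@5, Activity 5@1, Activity 6@3: d1:9  d2:9  d3:10  d4:8  d5:6  d6:6 — peak 10.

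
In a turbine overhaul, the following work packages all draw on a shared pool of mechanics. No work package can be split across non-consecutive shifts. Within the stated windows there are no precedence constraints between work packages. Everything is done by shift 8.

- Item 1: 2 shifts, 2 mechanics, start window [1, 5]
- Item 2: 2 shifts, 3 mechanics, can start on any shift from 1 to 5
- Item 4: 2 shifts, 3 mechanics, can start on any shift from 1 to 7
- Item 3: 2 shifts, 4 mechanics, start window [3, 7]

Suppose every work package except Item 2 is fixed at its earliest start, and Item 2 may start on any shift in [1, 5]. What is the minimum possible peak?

Item 2@1: s1:8  s2:8  s3:4  s4:4  s5:0  s6:0  s7:0  s8:0 → peak 8
Item 2@2: s1:5  s2:8  s3:7  s4:4  s5:0  s6:0  s7:0  s8:0 → peak 8
Item 2@3: s1:5  s2:5  s3:7  s4:7  s5:0  s6:0  s7:0  s8:0 → peak 7
Item 2@4: s1:5  s2:5  s3:4  s4:7  s5:3  s6:0  s7:0  s8:0 → peak 7
Item 2@5: s1:5  s2:5  s3:4  s4:4  s5:3  s6:3  s7:0  s8:0 → peak 5
Best is Item 2@5, peak 5.

5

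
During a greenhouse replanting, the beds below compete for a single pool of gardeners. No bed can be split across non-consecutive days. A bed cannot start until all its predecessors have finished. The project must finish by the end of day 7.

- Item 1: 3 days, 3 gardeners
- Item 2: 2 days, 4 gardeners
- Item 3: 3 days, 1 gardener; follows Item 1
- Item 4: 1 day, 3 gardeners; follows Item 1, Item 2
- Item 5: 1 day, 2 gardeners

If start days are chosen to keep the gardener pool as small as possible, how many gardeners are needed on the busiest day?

5

Early-start (Item 1@1, Item 2@1, Item 3@4, Item 4@4, Item 5@1) gives peak 9: d1:9  d2:7  d3:3  d4:4  d5:1  d6:1  d7:0.
Shift Item 2→4, Item 4→6.
Schedule Item 1@1, Item 2@4, Item 3@4, Item 4@6, Item 5@1: d1:5  d2:3  d3:3  d4:5  d5:5  d6:4  d7:0 — peak 5.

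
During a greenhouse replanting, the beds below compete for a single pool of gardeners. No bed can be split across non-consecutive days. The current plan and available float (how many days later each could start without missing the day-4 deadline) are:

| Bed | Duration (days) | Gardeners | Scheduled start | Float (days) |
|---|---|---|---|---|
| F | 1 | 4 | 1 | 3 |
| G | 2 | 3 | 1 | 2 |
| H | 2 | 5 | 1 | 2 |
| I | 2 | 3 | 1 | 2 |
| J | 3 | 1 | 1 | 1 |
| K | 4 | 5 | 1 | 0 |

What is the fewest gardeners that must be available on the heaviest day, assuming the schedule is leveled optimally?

14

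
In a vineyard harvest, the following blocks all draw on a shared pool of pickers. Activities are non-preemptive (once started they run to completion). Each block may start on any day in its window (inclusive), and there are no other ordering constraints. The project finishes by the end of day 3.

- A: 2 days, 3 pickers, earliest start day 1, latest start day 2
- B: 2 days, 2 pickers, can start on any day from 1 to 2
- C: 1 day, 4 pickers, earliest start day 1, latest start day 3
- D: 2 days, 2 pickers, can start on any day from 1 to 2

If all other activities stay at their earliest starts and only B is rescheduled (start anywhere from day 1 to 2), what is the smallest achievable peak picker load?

9

B@1: d1:11  d2:7  d3:0 → peak 11
B@2: d1:9  d2:7  d3:2 → peak 9
Best is B@2, peak 9.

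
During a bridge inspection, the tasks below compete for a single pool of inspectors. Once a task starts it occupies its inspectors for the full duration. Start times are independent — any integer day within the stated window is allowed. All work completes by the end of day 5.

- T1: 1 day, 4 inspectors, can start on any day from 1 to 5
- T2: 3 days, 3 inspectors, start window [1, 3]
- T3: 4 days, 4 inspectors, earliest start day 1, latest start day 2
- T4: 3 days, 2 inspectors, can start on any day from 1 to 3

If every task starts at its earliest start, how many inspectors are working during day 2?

At early start, day 2 has: T2, T3, T4.
Demand: 3 + 4 + 2 = 9.

9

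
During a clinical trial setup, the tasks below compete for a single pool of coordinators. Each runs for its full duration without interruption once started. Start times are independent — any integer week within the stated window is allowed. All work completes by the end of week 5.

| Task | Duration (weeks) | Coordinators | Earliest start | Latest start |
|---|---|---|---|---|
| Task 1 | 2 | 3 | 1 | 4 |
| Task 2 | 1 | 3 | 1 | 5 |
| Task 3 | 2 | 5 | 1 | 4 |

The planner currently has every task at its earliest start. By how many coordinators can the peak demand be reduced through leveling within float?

6

Early-start peak: w1:11  w2:8  w3:0  w4:0  w5:0 ⇒ 11.
Leveled (Task 1@1, Task 2@3, Task 3@4): w1:3  w2:3  w3:3  w4:5  w5:5 ⇒ 5.
Reduction 11 − 5 = 6.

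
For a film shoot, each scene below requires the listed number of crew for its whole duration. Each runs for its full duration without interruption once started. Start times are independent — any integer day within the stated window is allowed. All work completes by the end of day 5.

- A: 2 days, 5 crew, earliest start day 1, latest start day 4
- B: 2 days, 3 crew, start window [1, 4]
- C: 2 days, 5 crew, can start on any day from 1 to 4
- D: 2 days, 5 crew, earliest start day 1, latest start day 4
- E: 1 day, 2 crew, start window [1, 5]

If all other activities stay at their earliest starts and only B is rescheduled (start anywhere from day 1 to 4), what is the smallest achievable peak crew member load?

17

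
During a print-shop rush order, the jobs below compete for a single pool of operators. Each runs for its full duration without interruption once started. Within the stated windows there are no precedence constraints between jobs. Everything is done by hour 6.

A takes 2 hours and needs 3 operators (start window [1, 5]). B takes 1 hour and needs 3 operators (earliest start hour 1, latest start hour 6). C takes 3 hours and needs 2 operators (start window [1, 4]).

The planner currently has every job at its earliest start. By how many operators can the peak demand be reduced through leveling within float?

Early-start peak: h1:8  h2:5  h3:2  h4:0  h5:0  h6:0 ⇒ 8.
Leveled (A@1, B@3, C@4): h1:3  h2:3  h3:3  h4:2  h5:2  h6:2 ⇒ 3.
Reduction 8 − 3 = 5.

5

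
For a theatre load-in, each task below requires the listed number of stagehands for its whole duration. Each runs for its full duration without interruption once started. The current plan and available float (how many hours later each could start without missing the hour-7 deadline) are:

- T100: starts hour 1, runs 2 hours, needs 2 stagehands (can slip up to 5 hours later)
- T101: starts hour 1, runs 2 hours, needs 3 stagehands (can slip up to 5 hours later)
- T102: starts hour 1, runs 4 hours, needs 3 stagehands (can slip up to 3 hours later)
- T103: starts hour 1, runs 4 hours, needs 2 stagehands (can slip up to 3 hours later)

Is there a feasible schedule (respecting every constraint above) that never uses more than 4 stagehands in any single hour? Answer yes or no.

no

Total stagehand-hours = 30; over 7 hours the average is 30/7 > 4, so some hour must exceed 4.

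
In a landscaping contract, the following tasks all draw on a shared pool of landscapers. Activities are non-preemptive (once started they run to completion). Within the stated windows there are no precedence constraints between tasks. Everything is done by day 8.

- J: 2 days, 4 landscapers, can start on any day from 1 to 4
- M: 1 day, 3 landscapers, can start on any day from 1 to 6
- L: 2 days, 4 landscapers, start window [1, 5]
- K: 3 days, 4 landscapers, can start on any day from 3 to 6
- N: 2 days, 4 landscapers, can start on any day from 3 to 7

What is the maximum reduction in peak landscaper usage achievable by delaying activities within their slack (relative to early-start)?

3

Early-start peak: d1:11  d2:8  d3:8  d4:8  d5:4  d6:0  d7:0  d8:0 ⇒ 11.
Leveled (J@1, M@1, L@2, K@3, N@4): d1:7  d2:8  d3:8  d4:8  d5:8  d6:0  d7:0  d8:0 ⇒ 8.
Reduction 11 − 8 = 3.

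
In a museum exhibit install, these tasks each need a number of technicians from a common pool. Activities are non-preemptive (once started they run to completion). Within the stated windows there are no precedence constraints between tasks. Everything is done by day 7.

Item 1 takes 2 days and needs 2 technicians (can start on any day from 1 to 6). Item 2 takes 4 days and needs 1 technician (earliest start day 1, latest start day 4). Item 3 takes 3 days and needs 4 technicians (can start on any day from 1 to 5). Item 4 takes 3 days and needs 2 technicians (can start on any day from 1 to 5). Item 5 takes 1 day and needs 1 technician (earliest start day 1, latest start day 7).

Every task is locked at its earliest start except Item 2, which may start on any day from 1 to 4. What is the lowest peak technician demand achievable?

Item 2@1: d1:10  d2:9  d3:7  d4:1  d5:0  d6:0  d7:0 → peak 10
Item 2@2: d1:9  d2:9  d3:7  d4:1  d5:1  d6:0  d7:0 → peak 9
Item 2@3: d1:9  d2:8  d3:7  d4:1  d5:1  d6:1  d7:0 → peak 9
Item 2@4: d1:9  d2:8  d3:6  d4:1  d5:1  d6:1  d7:1 → peak 9
Best is Item 2@2, peak 9.

9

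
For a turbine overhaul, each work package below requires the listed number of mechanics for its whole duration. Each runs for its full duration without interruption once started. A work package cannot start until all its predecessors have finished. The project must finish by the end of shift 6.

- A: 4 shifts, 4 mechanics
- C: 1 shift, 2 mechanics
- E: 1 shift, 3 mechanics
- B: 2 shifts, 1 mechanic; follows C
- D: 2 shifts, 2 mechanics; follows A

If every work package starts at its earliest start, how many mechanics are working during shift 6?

2

At early start, shift 6 has: D.
Demand: 2 = 2.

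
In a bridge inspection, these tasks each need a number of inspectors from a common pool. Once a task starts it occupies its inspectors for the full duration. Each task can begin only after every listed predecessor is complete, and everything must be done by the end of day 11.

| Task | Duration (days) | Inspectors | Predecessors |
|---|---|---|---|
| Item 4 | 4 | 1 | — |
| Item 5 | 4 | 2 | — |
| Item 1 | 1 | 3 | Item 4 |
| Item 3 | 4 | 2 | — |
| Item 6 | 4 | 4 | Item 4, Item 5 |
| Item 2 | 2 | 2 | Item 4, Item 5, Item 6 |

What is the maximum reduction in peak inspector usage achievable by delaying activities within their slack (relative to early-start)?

Early-start peak: d1:5  d2:5  d3:5  d4:5  d5:7  d6:4  d7:4  d8:4  d9:2  d10:2  d11:0 ⇒ 7.
Leveled (Item 4@1, Item 5@1, Item 1@5, Item 3@1, Item 6@6, Item 2@10): d1:5  d2:5  d3:5  d4:5  d5:3  d6:4  d7:4  d8:4  d9:4  d10:2  d11:2 ⇒ 5.
Reduction 7 − 5 = 2.

2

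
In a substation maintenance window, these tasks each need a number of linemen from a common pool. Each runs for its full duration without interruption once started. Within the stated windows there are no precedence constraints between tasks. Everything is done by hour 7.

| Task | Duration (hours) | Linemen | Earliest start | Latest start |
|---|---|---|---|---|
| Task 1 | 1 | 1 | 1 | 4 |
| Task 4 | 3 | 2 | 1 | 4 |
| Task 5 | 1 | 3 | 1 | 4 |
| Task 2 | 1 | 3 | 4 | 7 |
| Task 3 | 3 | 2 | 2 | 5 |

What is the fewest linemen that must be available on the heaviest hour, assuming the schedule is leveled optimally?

Early-start (Task 1@1, Task 4@1, Task 5@1, Task 2@4, Task 3@2) gives peak 6: h1:6  h2:4  h3:4  h4:5  h5:0  h6:0  h7:0.
Shift Task 4→2, Task 2→5.
Schedule Task 1@1, Task 4@2, Task 5@1, Task 2@5, Task 3@2: h1:4  h2:4  h3:4  h4:4  h5:3  h6:0  h7:0 — peak 4.

4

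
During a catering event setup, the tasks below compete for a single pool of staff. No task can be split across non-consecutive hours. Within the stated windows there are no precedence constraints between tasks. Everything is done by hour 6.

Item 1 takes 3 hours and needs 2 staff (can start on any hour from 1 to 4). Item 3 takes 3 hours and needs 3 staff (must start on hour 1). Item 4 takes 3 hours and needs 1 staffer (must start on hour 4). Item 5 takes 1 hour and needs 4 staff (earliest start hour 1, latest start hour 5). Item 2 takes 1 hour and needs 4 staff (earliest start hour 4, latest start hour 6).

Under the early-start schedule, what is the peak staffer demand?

9

Early-start schedule: Item 1@1, Item 3@1, Item 4@4, Item 5@1, Item 2@4.
Load per hour: hour 1: 9, hour 2: 5, hour 3: 5, hour 4: 5, hour 5: 1, hour 6: 1.
Peak is 9.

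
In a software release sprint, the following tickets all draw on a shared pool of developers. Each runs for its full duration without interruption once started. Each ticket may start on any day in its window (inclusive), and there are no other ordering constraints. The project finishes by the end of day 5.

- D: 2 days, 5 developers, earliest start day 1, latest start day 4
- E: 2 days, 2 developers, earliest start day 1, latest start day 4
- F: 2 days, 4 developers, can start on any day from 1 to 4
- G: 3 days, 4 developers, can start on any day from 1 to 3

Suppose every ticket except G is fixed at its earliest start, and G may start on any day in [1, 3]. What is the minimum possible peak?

11

G@1: d1:15  d2:15  d3:4  d4:0  d5:0 → peak 15
G@2: d1:11  d2:15  d3:4  d4:4  d5:0 → peak 15
G@3: d1:11  d2:11  d3:4  d4:4  d5:4 → peak 11
Best is G@3, peak 11.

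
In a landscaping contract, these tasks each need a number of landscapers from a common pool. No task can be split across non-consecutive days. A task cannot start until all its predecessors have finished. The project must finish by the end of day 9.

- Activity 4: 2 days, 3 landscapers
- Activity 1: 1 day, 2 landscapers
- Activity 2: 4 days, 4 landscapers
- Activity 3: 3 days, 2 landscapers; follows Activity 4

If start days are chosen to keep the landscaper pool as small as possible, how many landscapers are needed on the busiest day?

Early-start (Activity 4@1, Activity 1@1, Activity 2@1, Activity 3@3) gives peak 9: d1:9  d2:7  d3:6  d4:6  d5:2  d6:0  d7:0  d8:0  d9:0.
Shift Activity 1→3, Activity 2→6.
Schedule Activity 4@1, Activity 1@3, Activity 2@6, Activity 3@3: d1:3  d2:3  d3:4  d4:2  d5:2  d6:4  d7:4  d8:4  d9:4 — peak 4.
Total landscaper-days = 30 over 9 days ⇒ peak ≥ ⌈30/9⌉ = 4, so 4 is optimal.

4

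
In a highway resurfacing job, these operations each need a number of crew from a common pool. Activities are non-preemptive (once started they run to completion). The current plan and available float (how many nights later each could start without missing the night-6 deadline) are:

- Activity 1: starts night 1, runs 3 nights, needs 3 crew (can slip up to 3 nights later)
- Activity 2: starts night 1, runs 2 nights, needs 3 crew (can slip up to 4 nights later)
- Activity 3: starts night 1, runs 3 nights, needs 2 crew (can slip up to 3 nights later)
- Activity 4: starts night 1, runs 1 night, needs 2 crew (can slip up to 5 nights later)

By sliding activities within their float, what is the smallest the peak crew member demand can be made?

5

Early-start (Activity 1@1, Activity 2@1, Activity 3@1, Activity 4@1) gives peak 10: n1:10  n2:8  n3:5  n4:0  n5:0  n6:0.
Shift Activity 2→4, Activity 4→4.
Schedule Activity 1@1, Activity 2@4, Activity 3@1, Activity 4@4: n1:5  n2:5  n3:5  n4:5  n5:3  n6:0 — peak 5.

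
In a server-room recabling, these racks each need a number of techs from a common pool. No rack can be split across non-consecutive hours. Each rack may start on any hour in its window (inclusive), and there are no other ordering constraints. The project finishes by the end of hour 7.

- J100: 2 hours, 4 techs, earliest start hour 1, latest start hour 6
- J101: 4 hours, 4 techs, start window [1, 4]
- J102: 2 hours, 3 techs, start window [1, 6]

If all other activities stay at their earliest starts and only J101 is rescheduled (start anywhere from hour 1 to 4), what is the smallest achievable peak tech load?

7

J101@1: h1:11  h2:11  h3:4  h4:4  h5:0  h6:0  h7:0 → peak 11
J101@2: h1:7  h2:11  h3:4  h4:4  h5:4  h6:0  h7:0 → peak 11
J101@3: h1:7  h2:7  h3:4  h4:4  h5:4  h6:4  h7:0 → peak 7
J101@4: h1:7  h2:7  h3:0  h4:4  h5:4  h6:4  h7:4 → peak 7
Best is J101@3, peak 7.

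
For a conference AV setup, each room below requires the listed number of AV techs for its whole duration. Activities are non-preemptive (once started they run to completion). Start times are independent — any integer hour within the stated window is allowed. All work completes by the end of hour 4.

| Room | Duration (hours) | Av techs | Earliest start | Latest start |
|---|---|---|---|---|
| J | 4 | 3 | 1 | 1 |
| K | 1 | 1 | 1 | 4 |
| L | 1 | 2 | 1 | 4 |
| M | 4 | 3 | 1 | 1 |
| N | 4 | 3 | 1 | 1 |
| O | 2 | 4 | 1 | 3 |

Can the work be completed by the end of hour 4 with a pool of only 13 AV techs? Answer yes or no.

Schedule J@1, K@1, L@1, M@1, N@1, O@2: h1:12  h2:13  h3:13  h4:9 — peak 13 ≤ 13.

yes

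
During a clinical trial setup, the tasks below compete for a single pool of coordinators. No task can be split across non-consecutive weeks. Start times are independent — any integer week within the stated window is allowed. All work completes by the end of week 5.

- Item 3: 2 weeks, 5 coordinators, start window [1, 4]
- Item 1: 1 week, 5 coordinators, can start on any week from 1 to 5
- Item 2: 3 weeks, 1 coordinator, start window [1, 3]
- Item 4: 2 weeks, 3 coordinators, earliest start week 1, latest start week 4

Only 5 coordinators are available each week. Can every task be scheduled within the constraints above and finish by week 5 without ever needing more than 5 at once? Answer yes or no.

no

The minimum achievable peak is 6; 5 < 6, so no feasible schedule stays within the cap.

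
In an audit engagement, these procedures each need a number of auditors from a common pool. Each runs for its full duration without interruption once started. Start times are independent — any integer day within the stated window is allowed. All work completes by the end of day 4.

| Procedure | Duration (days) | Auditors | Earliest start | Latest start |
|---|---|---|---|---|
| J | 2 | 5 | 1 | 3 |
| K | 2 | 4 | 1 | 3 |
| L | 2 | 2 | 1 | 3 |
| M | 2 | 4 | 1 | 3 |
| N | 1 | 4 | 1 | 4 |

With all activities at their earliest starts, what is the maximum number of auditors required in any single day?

19

Early-start schedule: J@1, K@1, L@1, M@1, N@1.
Load per day: day 1: 19, day 2: 15, day 3: 0, day 4: 0.
Peak is 19.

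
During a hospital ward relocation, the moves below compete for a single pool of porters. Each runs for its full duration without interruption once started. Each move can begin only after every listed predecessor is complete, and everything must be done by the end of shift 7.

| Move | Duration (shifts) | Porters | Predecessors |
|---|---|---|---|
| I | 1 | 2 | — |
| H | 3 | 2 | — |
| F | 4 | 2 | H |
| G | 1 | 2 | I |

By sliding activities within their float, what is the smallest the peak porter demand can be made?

4

Schedule I@1, H@1, F@4, G@2: s1:4  s2:4  s3:2  s4:2  s5:2  s6:2  s7:2 — peak 4.
No arrangement of the 21 feasible schedules does better.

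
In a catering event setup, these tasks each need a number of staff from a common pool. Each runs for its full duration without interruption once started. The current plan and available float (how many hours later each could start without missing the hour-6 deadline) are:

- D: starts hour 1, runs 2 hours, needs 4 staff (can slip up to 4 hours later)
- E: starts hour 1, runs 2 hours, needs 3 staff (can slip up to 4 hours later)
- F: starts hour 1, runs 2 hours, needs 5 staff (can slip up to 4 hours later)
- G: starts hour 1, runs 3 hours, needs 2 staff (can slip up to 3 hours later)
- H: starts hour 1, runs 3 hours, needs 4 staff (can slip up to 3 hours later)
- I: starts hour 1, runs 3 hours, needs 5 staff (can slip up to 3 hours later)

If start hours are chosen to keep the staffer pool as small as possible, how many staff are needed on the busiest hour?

10

Early-start (D@1, E@1, F@1, G@1, H@1, I@1) gives peak 23: h1:23  h2:23  h3:11  h4:0  h5:0  h6:0.
Shift E→3, F→5, I→4.
Schedule D@1, E@3, F@5, G@1, H@1, I@4: h1:10  h2:10  h3:9  h4:8  h5:10  h6:10 — peak 10.
Total staffer-hours = 57 over 6 hours ⇒ peak ≥ ⌈57/6⌉ = 10, so 10 is optimal.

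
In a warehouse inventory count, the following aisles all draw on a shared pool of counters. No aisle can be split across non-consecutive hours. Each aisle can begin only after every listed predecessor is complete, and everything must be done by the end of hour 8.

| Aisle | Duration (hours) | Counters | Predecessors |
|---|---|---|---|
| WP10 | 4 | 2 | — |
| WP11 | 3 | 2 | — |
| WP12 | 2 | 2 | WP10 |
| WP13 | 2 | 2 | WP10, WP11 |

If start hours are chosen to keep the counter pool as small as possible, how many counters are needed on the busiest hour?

4

Schedule WP10@1, WP11@1, WP12@5, WP13@5: h1:4  h2:4  h3:4  h4:2  h5:4  h6:4  h7:0  h8:0 — peak 4.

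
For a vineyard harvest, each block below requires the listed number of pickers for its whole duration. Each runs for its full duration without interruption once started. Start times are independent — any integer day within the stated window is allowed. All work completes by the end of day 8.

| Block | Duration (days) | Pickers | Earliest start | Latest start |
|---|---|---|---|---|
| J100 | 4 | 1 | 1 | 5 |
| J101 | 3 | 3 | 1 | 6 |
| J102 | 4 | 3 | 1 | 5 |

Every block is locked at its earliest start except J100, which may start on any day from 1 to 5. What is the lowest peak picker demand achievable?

J100@1: d1:7  d2:7  d3:7  d4:4  d5:0  d6:0  d7:0  d8:0 → peak 7
J100@2: d1:6  d2:7  d3:7  d4:4  d5:1  d6:0  d7:0  d8:0 → peak 7
J100@3: d1:6  d2:6  d3:7  d4:4  d5:1  d6:1  d7:0  d8:0 → peak 7
J100@4: d1:6  d2:6  d3:6  d4:4  d5:1  d6:1  d7:1  d8:0 → peak 6
J100@5: d1:6  d2:6  d3:6  d4:3  d5:1  d6:1  d7:1  d8:1 → peak 6
Best is J100@4, peak 6.

6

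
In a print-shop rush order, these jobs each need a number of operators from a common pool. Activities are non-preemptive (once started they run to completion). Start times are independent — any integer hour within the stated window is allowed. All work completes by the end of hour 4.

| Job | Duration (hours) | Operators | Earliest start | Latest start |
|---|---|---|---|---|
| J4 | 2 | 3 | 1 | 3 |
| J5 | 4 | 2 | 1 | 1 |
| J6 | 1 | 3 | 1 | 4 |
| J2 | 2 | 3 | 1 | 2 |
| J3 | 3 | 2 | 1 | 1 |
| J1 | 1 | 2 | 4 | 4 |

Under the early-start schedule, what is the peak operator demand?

Early-start schedule: J4@1, J5@1, J6@1, J2@1, J3@1, J1@4.
Load per hour: hour 1: 13, hour 2: 10, hour 3: 4, hour 4: 4.
Peak is 13.

13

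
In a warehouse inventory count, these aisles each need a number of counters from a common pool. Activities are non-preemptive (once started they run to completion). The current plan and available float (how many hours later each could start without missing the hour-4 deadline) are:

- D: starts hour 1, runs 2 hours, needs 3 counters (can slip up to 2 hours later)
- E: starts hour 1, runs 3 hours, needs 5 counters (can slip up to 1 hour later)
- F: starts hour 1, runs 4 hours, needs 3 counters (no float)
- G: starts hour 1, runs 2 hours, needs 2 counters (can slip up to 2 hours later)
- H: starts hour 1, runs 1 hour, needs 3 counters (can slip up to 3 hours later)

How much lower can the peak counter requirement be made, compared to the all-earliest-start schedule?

Early-start peak: h1:16  h2:13  h3:8  h4:3 ⇒ 16.
Leveled (D@1, E@1, F@1, G@3, H@4): h1:11  h2:11  h3:10  h4:8 ⇒ 11.
Reduction 16 − 11 = 5.

5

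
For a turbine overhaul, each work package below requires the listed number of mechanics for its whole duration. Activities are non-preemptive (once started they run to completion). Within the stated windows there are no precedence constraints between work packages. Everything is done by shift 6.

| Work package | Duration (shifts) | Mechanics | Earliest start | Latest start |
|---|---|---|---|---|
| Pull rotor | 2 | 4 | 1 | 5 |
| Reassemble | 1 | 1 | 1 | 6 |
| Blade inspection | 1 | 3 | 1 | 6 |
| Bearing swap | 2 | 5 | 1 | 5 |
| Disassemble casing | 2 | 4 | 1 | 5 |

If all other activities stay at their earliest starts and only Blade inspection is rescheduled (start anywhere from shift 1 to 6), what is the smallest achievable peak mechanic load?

14

Blade inspection@1: s1:17  s2:13  s3:0  s4:0  s5:0  s6:0 → peak 17
Blade inspection@2: s1:14  s2:16  s3:0  s4:0  s5:0  s6:0 → peak 16
Blade inspection@3: s1:14  s2:13  s3:3  s4:0  s5:0  s6:0 → peak 14
Blade inspection@4: s1:14  s2:13  s3:0  s4:3  s5:0  s6:0 → peak 14
Blade inspection@5: s1:14  s2:13  s3:0  s4:0  s5:3  s6:0 → peak 14
Blade inspection@6: s1:14  s2:13  s3:0  s4:0  s5:0  s6:3 → peak 14
Best is Blade inspection@3, peak 14.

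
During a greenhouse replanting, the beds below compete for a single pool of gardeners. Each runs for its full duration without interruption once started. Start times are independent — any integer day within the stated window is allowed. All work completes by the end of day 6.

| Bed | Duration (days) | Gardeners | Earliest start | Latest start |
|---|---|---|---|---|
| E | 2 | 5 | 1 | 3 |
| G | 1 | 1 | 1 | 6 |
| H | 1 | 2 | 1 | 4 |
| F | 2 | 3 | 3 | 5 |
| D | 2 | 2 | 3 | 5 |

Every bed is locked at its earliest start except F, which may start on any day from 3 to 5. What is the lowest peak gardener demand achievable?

F@3: d1:8  d2:5  d3:5  d4:5  d5:0  d6:0 → peak 8
F@4: d1:8  d2:5  d3:2  d4:5  d5:3  d6:0 → peak 8
F@5: d1:8  d2:5  d3:2  d4:2  d5:3  d6:3 → peak 8
Best is F@3, peak 8.

8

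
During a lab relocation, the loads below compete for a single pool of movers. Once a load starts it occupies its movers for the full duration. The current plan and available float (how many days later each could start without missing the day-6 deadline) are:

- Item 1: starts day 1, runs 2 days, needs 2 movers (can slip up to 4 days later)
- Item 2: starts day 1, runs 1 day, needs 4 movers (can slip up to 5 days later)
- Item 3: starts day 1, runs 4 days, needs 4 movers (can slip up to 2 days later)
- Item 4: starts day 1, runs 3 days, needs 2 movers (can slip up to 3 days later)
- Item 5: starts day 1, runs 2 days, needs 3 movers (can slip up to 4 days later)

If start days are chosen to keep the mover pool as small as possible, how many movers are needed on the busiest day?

7

Early-start (Item 1@1, Item 2@1, Item 3@1, Item 4@1, Item 5@1) gives peak 15: d1:15  d2:11  d3:6  d4:4  d5:0  d6:0.
Shift Item 3→3, Item 4→2, Item 5→5.
Schedule Item 1@1, Item 2@1, Item 3@3, Item 4@2, Item 5@5: d1:6  d2:4  d3:6  d4:6  d5:7  d6:7 — peak 7.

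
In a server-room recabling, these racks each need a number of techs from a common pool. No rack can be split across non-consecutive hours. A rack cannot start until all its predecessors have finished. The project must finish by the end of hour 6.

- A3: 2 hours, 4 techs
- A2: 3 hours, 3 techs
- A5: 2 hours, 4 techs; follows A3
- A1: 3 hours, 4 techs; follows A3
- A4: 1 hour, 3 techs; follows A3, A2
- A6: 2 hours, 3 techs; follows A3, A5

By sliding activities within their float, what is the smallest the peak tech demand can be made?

Early-start (A3@1, A2@1, A5@3, A1@3, A4@4, A6@5) gives peak 11: h1:7  h2:7  h3:11  h4:11  h5:7  h6:3.
Shift A1→4, A4→5.
Schedule A3@1, A2@1, A5@3, A1@4, A4@5, A6@5: h1:7  h2:7  h3:7  h4:8  h5:10  h6:7 — peak 10.
No arrangement of the 12 feasible schedules does better.

10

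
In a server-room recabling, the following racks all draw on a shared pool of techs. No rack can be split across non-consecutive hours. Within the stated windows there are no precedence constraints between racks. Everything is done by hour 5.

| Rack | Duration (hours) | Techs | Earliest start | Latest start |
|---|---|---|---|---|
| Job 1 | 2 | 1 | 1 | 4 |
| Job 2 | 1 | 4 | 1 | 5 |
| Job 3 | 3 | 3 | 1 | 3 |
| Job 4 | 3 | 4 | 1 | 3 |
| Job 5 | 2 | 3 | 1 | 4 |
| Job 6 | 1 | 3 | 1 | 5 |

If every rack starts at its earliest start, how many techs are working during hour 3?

7

At early start, hour 3 has: Job 3, Job 4.
Demand: 3 + 4 = 7.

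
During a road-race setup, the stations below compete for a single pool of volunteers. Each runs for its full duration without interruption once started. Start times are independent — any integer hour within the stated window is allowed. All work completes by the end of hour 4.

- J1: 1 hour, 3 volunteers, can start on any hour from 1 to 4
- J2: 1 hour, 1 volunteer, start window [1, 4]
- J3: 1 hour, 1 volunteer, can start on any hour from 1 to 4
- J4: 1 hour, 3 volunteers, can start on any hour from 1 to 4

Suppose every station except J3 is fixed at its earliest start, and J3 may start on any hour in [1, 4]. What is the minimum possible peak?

7

J3@1: h1:8  h2:0  h3:0  h4:0 → peak 8
J3@2: h1:7  h2:1  h3:0  h4:0 → peak 7
J3@3: h1:7  h2:0  h3:1  h4:0 → peak 7
J3@4: h1:7  h2:0  h3:0  h4:1 → peak 7
Best is J3@2, peak 7.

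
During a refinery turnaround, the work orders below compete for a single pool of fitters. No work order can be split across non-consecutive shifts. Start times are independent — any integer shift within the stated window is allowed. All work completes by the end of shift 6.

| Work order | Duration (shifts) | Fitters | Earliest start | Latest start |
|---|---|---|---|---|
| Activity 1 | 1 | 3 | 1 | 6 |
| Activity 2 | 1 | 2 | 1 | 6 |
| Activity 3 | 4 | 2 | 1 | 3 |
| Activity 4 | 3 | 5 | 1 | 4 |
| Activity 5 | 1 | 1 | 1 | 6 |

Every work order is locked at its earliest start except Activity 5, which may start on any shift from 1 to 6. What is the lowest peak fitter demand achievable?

Activity 5@1: s1:13  s2:7  s3:7  s4:2  s5:0  s6:0 → peak 13
Activity 5@2: s1:12  s2:8  s3:7  s4:2  s5:0  s6:0 → peak 12
Activity 5@3: s1:12  s2:7  s3:8  s4:2  s5:0  s6:0 → peak 12
Activity 5@4: s1:12  s2:7  s3:7  s4:3  s5:0  s6:0 → peak 12
Activity 5@5: s1:12  s2:7  s3:7  s4:2  s5:1  s6:0 → peak 12
Activity 5@6: s1:12  s2:7  s3:7  s4:2  s5:0  s6:1 → peak 12
Best is Activity 5@2, peak 12.

12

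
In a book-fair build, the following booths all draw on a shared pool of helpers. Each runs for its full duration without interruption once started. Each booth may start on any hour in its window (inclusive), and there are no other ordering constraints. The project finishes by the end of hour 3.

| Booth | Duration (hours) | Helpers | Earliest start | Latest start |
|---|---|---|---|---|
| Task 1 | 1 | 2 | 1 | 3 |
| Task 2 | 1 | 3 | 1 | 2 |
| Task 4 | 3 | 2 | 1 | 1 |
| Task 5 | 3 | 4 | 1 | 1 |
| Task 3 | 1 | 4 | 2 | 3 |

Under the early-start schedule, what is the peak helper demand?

Early-start schedule: Task 1@1, Task 2@1, Task 4@1, Task 5@1, Task 3@2.
Load per hour: hour 1: 11, hour 2: 10, hour 3: 6.
Peak is 11.

11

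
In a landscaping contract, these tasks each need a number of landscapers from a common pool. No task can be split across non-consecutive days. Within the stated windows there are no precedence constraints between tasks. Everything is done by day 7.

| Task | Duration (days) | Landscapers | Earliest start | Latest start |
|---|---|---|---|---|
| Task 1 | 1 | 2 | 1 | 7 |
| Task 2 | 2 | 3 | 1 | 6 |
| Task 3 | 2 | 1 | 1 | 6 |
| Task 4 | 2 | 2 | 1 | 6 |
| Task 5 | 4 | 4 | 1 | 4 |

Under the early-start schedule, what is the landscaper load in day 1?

At early start, day 1 has: Task 1, Task 2, Task 3, Task 4, Task 5.
Demand: 2 + 3 + 1 + 2 + 4 = 12.

12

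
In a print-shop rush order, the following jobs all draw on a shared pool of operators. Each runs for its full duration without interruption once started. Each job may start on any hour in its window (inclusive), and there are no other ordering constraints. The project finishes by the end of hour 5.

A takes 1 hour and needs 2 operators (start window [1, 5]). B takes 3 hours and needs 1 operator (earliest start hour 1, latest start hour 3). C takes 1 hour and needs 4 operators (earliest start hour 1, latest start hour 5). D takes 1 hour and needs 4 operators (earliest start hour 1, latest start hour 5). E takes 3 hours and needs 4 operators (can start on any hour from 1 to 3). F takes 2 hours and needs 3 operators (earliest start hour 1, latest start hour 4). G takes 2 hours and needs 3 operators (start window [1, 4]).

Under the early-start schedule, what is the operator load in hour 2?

At early start, hour 2 has: B, E, F, G.
Demand: 1 + 4 + 3 + 3 = 11.

11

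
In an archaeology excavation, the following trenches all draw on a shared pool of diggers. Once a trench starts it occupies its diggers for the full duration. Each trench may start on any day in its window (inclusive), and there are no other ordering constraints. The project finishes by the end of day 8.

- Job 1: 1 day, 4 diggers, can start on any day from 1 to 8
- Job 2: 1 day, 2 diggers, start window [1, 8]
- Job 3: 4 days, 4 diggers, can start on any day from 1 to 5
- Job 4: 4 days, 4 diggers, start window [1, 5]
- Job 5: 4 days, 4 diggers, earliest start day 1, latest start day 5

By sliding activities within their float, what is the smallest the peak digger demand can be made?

8

Early-start (Job 1@1, Job 2@1, Job 3@1, Job 4@1, Job 5@1) gives peak 18: d1:18  d2:12  d3:12  d4:12  d5:0  d6:0  d7:0  d8:0.
Shift Job 2→2, Job 4→3, Job 5→5.
Schedule Job 1@1, Job 2@2, Job 3@1, Job 4@3, Job 5@5: d1:8  d2:6  d3:8  d4:8  d5:8  d6:8  d7:4  d8:4 — peak 8.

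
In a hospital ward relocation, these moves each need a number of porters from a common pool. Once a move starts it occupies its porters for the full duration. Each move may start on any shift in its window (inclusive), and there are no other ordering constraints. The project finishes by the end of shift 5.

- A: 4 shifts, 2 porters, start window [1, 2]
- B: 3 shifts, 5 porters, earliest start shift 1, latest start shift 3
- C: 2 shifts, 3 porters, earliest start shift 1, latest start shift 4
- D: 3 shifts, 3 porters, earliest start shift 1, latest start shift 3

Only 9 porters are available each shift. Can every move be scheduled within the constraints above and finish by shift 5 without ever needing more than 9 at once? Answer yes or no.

The minimum achievable peak is 10; 9 < 10, so no feasible schedule stays within the cap.

no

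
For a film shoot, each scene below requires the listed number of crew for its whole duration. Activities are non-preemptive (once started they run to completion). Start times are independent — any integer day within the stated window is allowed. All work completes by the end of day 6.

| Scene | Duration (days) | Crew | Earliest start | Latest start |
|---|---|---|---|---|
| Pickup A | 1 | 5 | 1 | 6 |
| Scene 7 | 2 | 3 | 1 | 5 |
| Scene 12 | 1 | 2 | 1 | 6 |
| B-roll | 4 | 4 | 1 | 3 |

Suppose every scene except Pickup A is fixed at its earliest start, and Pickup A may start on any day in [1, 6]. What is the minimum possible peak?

Pickup A@1: d1:14  d2:7  d3:4  d4:4  d5:0  d6:0 → peak 14
Pickup A@2: d1:9  d2:12  d3:4  d4:4  d5:0  d6:0 → peak 12
Pickup A@3: d1:9  d2:7  d3:9  d4:4  d5:0  d6:0 → peak 9
Pickup A@4: d1:9  d2:7  d3:4  d4:9  d5:0  d6:0 → peak 9
Pickup A@5: d1:9  d2:7  d3:4  d4:4  d5:5  d6:0 → peak 9
Pickup A@6: d1:9  d2:7  d3:4  d4:4  d5:0  d6:5 → peak 9
Best is Pickup A@3, peak 9.

9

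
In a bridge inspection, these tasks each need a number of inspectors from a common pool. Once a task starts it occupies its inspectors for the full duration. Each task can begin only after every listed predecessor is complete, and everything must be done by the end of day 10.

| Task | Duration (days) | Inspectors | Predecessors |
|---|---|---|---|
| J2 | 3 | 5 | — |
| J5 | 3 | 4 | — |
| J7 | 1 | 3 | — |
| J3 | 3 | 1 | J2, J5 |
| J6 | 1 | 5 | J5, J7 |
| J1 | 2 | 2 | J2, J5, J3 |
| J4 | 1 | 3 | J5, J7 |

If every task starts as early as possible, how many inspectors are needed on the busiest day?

Early-start schedule: J2@1, J5@1, J7@1, J3@4, J6@4, J1@7, J4@4.
Load per day: day 1: 12, day 2: 9, day 3: 9, day 4: 9, day 5: 1, day 6: 1, day 7: 2, day 8: 2, day 9: 0, day 10: 0.
Peak is 12.

12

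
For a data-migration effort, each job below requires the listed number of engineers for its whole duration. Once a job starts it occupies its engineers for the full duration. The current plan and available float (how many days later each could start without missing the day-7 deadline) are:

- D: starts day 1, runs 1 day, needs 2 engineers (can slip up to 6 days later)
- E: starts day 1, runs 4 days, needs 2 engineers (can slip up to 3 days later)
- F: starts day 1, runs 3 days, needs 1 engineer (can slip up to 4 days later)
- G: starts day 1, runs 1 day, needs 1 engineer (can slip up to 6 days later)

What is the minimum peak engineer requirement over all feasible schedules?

Early-start (D@1, E@1, F@1, G@1) gives peak 6: d1:6  d2:3  d3:3  d4:2  d5:0  d6:0  d7:0.
Shift E→2, G→4.
Schedule D@1, E@2, F@1, G@4: d1:3  d2:3  d3:3  d4:3  d5:2  d6:0  d7:0 — peak 3.

3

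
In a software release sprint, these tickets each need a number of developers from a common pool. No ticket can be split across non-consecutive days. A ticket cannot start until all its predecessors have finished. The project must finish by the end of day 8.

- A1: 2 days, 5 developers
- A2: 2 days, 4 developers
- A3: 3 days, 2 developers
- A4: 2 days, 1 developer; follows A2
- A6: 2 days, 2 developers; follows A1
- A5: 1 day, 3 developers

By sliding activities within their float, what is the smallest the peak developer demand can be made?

5

Early-start (A1@1, A2@1, A3@1, A4@3, A6@3, A5@1) gives peak 14: d1:14  d2:11  d3:5  d4:3  d5:0  d6:0  d7:0  d8:0.
Shift A2→3, A3→5, A4→5, A6→5, A5→7.
Schedule A1@1, A2@3, A3@5, A4@5, A6@5, A5@7: d1:5  d2:5  d3:4  d4:4  d5:5  d6:5  d7:5  d8:0 — peak 5.
Total developer-days = 33 over 8 days ⇒ peak ≥ ⌈33/8⌉ = 5, so 5 is optimal.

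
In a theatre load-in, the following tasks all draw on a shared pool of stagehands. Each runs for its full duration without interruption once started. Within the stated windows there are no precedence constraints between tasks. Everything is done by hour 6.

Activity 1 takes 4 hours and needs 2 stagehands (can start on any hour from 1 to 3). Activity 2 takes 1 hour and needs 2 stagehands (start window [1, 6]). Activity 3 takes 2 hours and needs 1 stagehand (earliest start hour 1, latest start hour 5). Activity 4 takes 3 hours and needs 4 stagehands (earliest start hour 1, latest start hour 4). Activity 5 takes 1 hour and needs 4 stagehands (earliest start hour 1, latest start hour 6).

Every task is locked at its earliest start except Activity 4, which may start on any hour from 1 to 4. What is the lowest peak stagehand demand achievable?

Activity 4@1: h1:13  h2:7  h3:6  h4:2  h5:0  h6:0 → peak 13
Activity 4@2: h1:9  h2:7  h3:6  h4:6  h5:0  h6:0 → peak 9
Activity 4@3: h1:9  h2:3  h3:6  h4:6  h5:4  h6:0 → peak 9
Activity 4@4: h1:9  h2:3  h3:2  h4:6  h5:4  h6:4 → peak 9
Best is Activity 4@2, peak 9.

9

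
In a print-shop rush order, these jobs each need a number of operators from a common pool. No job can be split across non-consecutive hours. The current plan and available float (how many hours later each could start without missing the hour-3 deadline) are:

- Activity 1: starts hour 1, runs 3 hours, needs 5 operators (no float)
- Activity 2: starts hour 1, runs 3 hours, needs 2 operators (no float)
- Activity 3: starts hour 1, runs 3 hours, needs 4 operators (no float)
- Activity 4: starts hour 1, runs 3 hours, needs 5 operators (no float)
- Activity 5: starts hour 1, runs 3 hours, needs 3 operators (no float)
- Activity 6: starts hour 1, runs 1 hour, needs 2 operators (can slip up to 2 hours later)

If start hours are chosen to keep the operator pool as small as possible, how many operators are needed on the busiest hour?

Schedule Activity 1@1, Activity 2@1, Activity 3@1, Activity 4@1, Activity 5@1, Activity 6@1: h1:21  h2:19  h3:19 — peak 21.
No arrangement of the 3 feasible schedules does better.

21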